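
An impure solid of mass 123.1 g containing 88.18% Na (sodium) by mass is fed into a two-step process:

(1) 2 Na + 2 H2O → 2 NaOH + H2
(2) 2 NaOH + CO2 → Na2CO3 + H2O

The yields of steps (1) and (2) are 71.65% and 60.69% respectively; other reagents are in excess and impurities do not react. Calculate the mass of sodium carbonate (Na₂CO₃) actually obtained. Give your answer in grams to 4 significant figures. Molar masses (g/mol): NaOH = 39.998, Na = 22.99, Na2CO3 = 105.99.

108.8 g

Pure Na = 123.1 × 0.8818 = 108.55 g.
n(Na) = 108.55 / 22.99 = 4.7216 mol.
Step 1 (Na:NaOH = 2:2): theoretical n(NaOH) = 4.7216 mol; at 71.65% yield, n(NaOH) = 3.3830 mol.
Step 2 (NaOH:Na2CO3 = 2:1): theoretical n(Na2CO3) = 1.6915 mol, so theoretical mass = 1.6915 × 105.99 = 179.28 g.
At 60.69% yield, actual mass of Na2CO3 = 179.28 × 0.6069 = 108.81 g.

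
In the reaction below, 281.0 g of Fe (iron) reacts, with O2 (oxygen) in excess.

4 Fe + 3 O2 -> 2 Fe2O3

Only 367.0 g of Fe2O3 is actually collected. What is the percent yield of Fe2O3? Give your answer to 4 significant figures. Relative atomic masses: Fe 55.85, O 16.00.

91.35 %

M(Fe) = 55.85 g/mol.
M(Fe2O3) = 2(55.85) + 3(16.00) = 159.70 g/mol.
n(Fe) = 281.00 g / 55.85 g/mol = 5.0313 mol.
From the equation the Fe:Fe2O3 mole ratio is 4:2, so n(Fe2O3) = 5.0313 × 2/4 = 2.5157 mol.
Mass of Fe2O3 = 2.5157 mol × 159.70 g/mol = 401.75 g.
This is the theoretical yield. Percent yield = 367.0 g / 401.75 g × 100% = 91.350%.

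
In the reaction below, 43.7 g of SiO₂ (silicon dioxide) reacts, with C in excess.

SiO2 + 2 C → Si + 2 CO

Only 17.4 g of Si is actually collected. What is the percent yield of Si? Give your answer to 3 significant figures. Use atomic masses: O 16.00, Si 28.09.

M(SiO2) = 28.09 + 2(16.00) = 60.09 g/mol.
M(Si) = 28.09 g/mol.
n(SiO2) = 43.70 g / 60.09 g/mol = 0.7272 mol.
From the equation the SiO2:Si mole ratio is 1:1, so n(Si) = 0.7272 × 1/1 = 0.7272 mol.
Mass of Si = 0.7272 mol × 28.09 g/mol = 20.43 g.
This is the theoretical yield. Percent yield = 17.4 g / 20.43 g × 100% = 85.18%.

85.2 %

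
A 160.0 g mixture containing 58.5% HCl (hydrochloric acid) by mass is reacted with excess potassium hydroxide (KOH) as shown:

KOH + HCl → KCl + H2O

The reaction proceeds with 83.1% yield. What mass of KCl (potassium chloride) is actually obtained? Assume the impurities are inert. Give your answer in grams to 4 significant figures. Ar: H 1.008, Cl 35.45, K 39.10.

159.0 g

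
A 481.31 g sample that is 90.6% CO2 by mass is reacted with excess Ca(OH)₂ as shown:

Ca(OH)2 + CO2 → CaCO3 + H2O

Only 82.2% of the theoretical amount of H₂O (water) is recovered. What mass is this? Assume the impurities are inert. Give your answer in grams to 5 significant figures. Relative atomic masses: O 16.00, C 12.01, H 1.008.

Pure CO2 available = 481.31 g × 0.906 = 436.067 g.
M(CO2) = 12.01 + 2(16.00) = 44.01 g/mol.
M(H2O) = 2(1.008) + 16.00 = 18.016 g/mol.
n(CO2) = 436.067 g / 44.01 g/mol = 9.90836 mol.
From the equation the CO2:H2O mole ratio is 1:1, so n(H2O) = 9.90836 × 1/1 = 9.90836 mol.
Mass of H2O = 9.90836 mol × 18.016 g/mol = 178.509 g.
Actual mass collected = 178.509 g × 0.822 = 146.734 g.

146.73 g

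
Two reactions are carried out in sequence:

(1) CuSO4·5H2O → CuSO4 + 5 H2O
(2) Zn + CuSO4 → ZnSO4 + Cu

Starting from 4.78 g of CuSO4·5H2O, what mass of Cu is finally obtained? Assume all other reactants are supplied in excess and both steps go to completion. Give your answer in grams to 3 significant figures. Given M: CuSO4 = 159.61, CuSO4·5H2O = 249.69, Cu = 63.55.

1.22 g

n(CuSO4·5H2O) = 4.780 / 249.69 = 0.01914 mol.
Step 1 gives a 1:1 ratio of CuSO4·5H2O to CuSO4, so n(CuSO4) = 0.01914 mol.
In step 2 the CuSO4:Cu ratio is 1:1, so n(Cu) = 0.01914 mol.
Mass of Cu = 0.01914 × 63.55 = 1.217 g.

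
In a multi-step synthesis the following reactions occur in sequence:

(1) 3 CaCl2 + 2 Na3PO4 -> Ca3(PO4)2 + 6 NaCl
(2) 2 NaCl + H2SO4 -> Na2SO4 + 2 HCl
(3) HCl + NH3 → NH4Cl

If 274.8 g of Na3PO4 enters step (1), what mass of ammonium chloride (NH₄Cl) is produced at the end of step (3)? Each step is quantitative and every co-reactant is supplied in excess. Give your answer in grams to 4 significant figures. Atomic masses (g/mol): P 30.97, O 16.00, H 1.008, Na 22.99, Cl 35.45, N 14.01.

269.0 g

M(Na3PO4) = 3(22.99) + 30.97 + 4(16.00) = 163.94 g/mol.
M(NH4Cl) = 14.01 + 4(1.008) + 35.45 = 53.492 g/mol.
n(Na3PO4) = 274.8 / 163.94 = 1.6762 mol.
Reaction (1): Na3PO4→NaCl ratio 2:6 ⇒ n(NaCl) = 5.0287 mol.
Reaction (2): NaCl→HCl ratio 2:2 ⇒ n(HCl) = 5.0287 mol.
Reaction (3): HCl→NH4Cl ratio 1:1 ⇒ n(NH4Cl) = 5.0287 mol.
Mass of NH4Cl = 5.0287 × 53.492 = 268.99 g.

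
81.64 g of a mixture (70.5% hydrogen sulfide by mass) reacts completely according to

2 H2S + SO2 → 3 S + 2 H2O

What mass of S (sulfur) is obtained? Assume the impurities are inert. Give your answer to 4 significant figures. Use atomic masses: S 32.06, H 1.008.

81.23 g

Mass of pure H2S = 81.64 g × 0.705 = 57.556 g.
M(H2S) = 2(1.008) + 32.06 = 34.076 g/mol.
M(S) = 32.06 g/mol.
n(H2S) = 57.556 g / 34.076 g/mol = 1.6891 mol.
From the equation the H2S:S mole ratio is 2:3, so n(S) = 1.6891 × 3/2 = 2.5336 mol.
Mass of S = 2.5336 mol × 32.06 g/mol = 81.227 g.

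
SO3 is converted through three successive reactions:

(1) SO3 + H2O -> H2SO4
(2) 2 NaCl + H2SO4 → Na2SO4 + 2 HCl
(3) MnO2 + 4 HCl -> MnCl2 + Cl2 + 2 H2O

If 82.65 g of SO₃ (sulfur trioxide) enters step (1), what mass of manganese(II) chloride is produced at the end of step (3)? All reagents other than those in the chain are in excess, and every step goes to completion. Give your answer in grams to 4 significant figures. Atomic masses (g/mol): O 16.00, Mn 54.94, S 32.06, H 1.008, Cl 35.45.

64.96 g

M(SO3) = 32.06 + 3(16.00) = 80.06 g/mol.
M(MnCl2) = 54.94 + 2(35.45) = 125.84 g/mol.
n(SO3) = 82.65 / 80.06 = 1.0324 mol.
Reaction (1): SO3→H2SO4 ratio 1:1 ⇒ n(H2SO4) = 1.0324 mol.
Reaction (2): H2SO4→HCl ratio 1:2 ⇒ n(HCl) = 2.0647 mol.
Reaction (3): HCl→MnCl2 ratio 4:1 ⇒ n(MnCl2) = 0.51618 mol.
Mass of MnCl2 = 0.51618 × 125.84 = 64.956 g.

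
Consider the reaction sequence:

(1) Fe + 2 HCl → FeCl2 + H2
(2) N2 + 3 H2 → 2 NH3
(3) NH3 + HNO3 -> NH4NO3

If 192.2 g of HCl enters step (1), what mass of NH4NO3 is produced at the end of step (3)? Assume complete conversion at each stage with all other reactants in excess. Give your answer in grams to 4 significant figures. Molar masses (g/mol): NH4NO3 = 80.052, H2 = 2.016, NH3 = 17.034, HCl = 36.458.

140.7 g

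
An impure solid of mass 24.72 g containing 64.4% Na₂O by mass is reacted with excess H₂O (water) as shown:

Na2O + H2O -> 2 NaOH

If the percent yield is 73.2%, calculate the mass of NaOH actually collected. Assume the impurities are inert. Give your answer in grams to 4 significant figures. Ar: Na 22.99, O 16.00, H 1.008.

Pure Na2O available = 24.72 g × 0.644 = 15.920 g.
M(Na2O) = 2(22.99) + 16.00 = 61.98 g/mol.
M(NaOH) = 22.99 + 16.00 + 1.008 = 39.998 g/mol.
n(Na2O) = 15.920 g / 61.98 g/mol = 0.25685 mol.
From the equation the Na2O:NaOH mole ratio is 1:2, so n(NaOH) = 0.25685 × 2/1 = 0.51370 mol.
Mass of NaOH = 0.51370 mol × 39.998 g/mol = 20.547 g.
Actual mass collected = 20.547 g × 0.732 = 15.040 g.

15.04 g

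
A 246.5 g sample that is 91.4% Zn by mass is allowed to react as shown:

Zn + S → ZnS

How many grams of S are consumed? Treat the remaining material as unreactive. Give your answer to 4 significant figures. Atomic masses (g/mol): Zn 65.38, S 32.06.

110.5 g

Mass of pure Zn = 246.5 g × 0.914 = 225.30 g.
M(Zn) = 65.38 g/mol.
M(S) = 32.06 g/mol.
n(Zn) = 225.30 g / 65.38 g/mol = 3.4460 mol.
From the equation the Zn:S mole ratio is 1:1, so n(S) = 3.4460 × 1/1 = 3.4460 mol.
Mass of S = 3.4460 mol × 32.06 g/mol = 110.48 g.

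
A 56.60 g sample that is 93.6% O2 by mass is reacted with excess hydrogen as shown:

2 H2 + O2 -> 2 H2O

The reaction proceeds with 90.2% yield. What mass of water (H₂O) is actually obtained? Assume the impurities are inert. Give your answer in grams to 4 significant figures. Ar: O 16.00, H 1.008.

Pure O2 available = 56.60 g × 0.936 = 52.978 g.
M(O2) = 2(16.00) = 32.00 g/mol.
M(H2O) = 2(1.008) + 16.00 = 18.016 g/mol.
n(O2) = 52.978 g / 32.00 g/mol = 1.6556 mol.
From the equation the O2:H2O mole ratio is 1:2, so n(H2O) = 1.6556 × 2/1 = 3.3111 mol.
Mass of H2O = 3.3111 mol × 18.016 g/mol = 59.653 g.
Actual mass collected = 59.653 g × 0.902 = 53.807 g.

53.81 g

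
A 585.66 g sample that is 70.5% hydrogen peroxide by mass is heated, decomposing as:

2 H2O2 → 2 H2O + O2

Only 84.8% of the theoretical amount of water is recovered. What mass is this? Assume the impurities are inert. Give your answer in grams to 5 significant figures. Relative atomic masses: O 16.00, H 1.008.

185.44 g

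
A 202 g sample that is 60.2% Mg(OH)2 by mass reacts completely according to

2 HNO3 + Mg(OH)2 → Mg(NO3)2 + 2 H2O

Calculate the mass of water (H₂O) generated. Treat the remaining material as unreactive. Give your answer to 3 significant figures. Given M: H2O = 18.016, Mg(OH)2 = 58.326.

Mass of pure Mg(OH)2 = 202 g × 0.602 = 121.6 g.
n(Mg(OH)2) = 121.6 g / 58.326 g/mol = 2.085 mol.
From the equation the Mg(OH)2:H2O mole ratio is 1:2, so n(H2O) = 2.085 × 2/1 = 4.170 mol.
Mass of H2O = 4.170 mol × 18.016 g/mol = 75.12 g.

75.1 g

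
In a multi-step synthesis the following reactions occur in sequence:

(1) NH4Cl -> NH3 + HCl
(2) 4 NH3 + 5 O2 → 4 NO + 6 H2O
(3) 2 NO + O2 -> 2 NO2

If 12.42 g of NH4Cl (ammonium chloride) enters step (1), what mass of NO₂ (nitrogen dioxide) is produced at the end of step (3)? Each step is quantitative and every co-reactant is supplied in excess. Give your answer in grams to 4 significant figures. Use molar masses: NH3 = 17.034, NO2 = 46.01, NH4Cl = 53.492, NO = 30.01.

10.68 g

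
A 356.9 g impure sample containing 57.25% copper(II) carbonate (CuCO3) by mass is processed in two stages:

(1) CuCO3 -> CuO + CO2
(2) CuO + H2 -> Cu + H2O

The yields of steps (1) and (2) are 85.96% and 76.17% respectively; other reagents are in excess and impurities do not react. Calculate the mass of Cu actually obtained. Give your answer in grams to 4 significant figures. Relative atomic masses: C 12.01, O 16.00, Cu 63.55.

68.81 g

Pure CuCO3 = 356.9 × 0.5725 = 204.33 g.
M(CuCO3) = 63.55 + 12.01 + 3(16.00) = 123.56 g/mol.
M(Cu) = 63.55 g/mol.
n(CuCO3) = 204.33 / 123.56 = 1.6537 mol.
Step 1 (CuCO3:CuO = 1:1): theoretical n(CuO) = 1.6537 mol; at 85.96% yield, n(CuO) = 1.4215 mol.
Step 2 (CuO:Cu = 1:1): theoretical n(Cu) = 1.4215 mol, so theoretical mass = 1.4215 × 63.55 = 90.335 g.
At 76.17% yield, actual mass of Cu = 90.335 × 0.7617 = 68.808 g.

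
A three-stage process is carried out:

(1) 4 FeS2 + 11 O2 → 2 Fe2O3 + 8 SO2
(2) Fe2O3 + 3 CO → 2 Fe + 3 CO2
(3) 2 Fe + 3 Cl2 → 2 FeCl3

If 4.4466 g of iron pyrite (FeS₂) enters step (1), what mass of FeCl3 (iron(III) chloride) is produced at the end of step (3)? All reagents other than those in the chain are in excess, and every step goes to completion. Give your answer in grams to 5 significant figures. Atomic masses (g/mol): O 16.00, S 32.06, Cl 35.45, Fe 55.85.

M(FeS2) = 55.85 + 2(32.06) = 119.97 g/mol.
M(FeCl3) = 55.85 + 3(35.45) = 162.20 g/mol.
n(FeS2) = 4.4466 / 119.97 = 0.0370643 mol.
Reaction (1): FeS2→Fe2O3 ratio 4:2 ⇒ n(Fe2O3) = 0.0185321 mol.
Reaction (2): Fe2O3→Fe ratio 1:2 ⇒ n(Fe) = 0.0370643 mol.
Reaction (3): Fe→FeCl3 ratio 2:2 ⇒ n(FeCl3) = 0.0370643 mol.
Mass of FeCl3 = 0.0370643 × 162.20 = 6.01182 g.

6.0118 g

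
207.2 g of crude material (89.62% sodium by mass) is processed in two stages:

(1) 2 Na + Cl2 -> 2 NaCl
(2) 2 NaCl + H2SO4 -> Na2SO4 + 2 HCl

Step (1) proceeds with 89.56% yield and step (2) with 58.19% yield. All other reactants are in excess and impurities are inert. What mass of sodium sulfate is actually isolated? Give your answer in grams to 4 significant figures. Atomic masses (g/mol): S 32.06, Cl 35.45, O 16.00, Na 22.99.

Pure Na = 207.2 × 0.8962 = 185.69 g.
M(Na) = 22.99 g/mol.
M(Na2SO4) = 2(22.99) + 32.06 + 4(16.00) = 142.04 g/mol.
n(Na) = 185.69 / 22.99 = 8.0771 mol.
Step 1 (Na:NaCl = 2:2): theoretical n(NaCl) = 8.0771 mol; at 89.56% yield, n(NaCl) = 7.2339 mol.
Step 2 (NaCl:Na2SO4 = 2:1): theoretical n(Na2SO4) = 3.6169 mol, so theoretical mass = 3.6169 × 142.04 = 513.75 g.
At 58.19% yield, actual mass of Na2SO4 = 513.75 × 0.5819 = 298.95 g.

299.0 g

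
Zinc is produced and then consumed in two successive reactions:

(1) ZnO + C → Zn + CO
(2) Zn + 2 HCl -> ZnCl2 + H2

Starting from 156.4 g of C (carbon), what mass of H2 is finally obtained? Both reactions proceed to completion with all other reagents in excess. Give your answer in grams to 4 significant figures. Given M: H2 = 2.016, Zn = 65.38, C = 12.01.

26.25 g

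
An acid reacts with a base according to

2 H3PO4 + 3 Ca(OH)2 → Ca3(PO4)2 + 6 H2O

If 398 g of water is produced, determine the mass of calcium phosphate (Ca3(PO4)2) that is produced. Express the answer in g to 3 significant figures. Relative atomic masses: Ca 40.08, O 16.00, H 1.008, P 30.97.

1140 g

M(H2O) = 2(1.008) + 16.00 = 18.016 g/mol.
M(Ca3(PO4)2) = 3(40.08) + 2(30.97) + 8(16.00) = 310.18 g/mol.
n(H2O) = 398.0 g / 18.016 g/mol = 22.09 mol.
From the equation the H2O:Ca3(PO4)2 mole ratio is 6:1, so n(Ca3(PO4)2) = 22.09 × 1/6 = 3.682 mol.
Mass of Ca3(PO4)2 = 3.682 mol × 310.18 g/mol = 1142 g.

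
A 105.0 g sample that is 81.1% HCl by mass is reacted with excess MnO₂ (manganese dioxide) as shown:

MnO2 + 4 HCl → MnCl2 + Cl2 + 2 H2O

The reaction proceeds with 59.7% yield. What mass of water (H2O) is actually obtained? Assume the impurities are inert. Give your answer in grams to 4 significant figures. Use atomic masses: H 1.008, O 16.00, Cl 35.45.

12.56 g

Pure HCl available = 105.0 g × 0.811 = 85.155 g.
M(HCl) = 1.008 + 35.45 = 36.458 g/mol.
M(H2O) = 2(1.008) + 16.00 = 18.016 g/mol.
n(HCl) = 85.155 g / 36.458 g/mol = 2.3357 mol.
From the equation the HCl:H2O mole ratio is 4:2, so n(H2O) = 2.3357 × 2/4 = 1.1679 mol.
Mass of H2O = 1.1679 mol × 18.016 g/mol = 21.040 g.
Actual mass collected = 21.040 g × 0.597 = 12.561 g.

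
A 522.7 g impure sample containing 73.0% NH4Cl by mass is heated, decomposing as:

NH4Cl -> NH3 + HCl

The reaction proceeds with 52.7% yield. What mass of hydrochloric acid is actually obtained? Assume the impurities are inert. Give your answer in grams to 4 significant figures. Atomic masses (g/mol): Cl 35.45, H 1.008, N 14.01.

137.1 g

Pure NH4Cl available = 522.7 g × 0.730 = 381.57 g.
M(NH4Cl) = 14.01 + 4(1.008) + 35.45 = 53.492 g/mol.
M(HCl) = 1.008 + 35.45 = 36.458 g/mol.
n(NH4Cl) = 381.57 g / 53.492 g/mol = 7.1332 mol.
From the equation the NH4Cl:HCl mole ratio is 1:1, so n(HCl) = 7.1332 × 1/1 = 7.1332 mol.
Mass of HCl = 7.1332 mol × 36.458 g/mol = 260.06 g.
Actual mass collected = 260.06 g × 0.527 = 137.05 g.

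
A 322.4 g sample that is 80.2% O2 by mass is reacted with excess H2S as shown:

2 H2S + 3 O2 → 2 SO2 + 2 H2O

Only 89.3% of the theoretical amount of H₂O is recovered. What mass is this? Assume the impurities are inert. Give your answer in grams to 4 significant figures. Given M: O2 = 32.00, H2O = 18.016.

86.66 g

Pure O2 available = 322.4 g × 0.802 = 258.56 g.
n(O2) = 258.56 g / 32.00 g/mol = 8.0801 mol.
From the equation the O2:H2O mole ratio is 3:2, so n(H2O) = 8.0801 × 2/3 = 5.3868 mol.
Mass of H2O = 5.3868 mol × 18.016 g/mol = 97.048 g.
Actual mass collected = 97.048 g × 0.893 = 86.664 g.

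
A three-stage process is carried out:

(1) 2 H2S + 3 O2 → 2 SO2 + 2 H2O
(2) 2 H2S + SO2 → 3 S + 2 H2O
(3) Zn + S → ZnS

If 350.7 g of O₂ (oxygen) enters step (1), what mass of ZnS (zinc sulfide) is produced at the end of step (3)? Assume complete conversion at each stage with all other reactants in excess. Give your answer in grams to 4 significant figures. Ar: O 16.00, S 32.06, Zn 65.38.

2136 g

M(O2) = 2(16.00) = 32.00 g/mol.
M(ZnS) = 65.38 + 32.06 = 97.44 g/mol.
n(O2) = 350.7 / 32.00 = 10.959 mol.
Reaction (1): O2→SO2 ratio 3:2 ⇒ n(SO2) = 7.3062 mol.
Reaction (2): SO2→S ratio 1:3 ⇒ n(S) = 21.919 mol.
Reaction (3): S→ZnS ratio 1:1 ⇒ n(ZnS) = 21.919 mol.
Mass of ZnS = 21.919 × 97.44 = 2135.8 g.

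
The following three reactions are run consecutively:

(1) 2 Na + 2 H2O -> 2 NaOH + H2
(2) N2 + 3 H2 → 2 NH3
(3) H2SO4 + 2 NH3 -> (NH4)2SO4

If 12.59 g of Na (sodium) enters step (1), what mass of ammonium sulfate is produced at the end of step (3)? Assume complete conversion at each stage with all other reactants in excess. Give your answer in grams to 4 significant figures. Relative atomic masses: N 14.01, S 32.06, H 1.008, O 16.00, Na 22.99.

12.06 g

M(Na) = 22.99 g/mol.
M((NH4)2SO4) = 2(14.01) + 8(1.008) + 32.06 + 4(16.00) = 132.144 g/mol.
n(Na) = 12.59 / 22.99 = 0.54763 mol.
Reaction (1): Na→H2 ratio 2:1 ⇒ n(H2) = 0.27381 mol.
Reaction (2): H2→NH3 ratio 3:2 ⇒ n(NH3) = 0.18254 mol.
Reaction (3): NH3→(NH4)2SO4 ratio 2:1 ⇒ n((NH4)2SO4) = 0.091272 mol.
Mass of (NH4)2SO4 = 0.091272 × 132.144 = 12.061 g.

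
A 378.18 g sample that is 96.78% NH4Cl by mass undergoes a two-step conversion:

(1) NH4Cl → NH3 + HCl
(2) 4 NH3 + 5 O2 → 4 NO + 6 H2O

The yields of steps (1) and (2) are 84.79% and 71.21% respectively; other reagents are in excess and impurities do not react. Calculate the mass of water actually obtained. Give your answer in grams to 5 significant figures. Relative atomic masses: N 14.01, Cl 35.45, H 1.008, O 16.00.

111.64 g

Pure NH4Cl = 378.18 × 0.9678 = 366.003 g.
M(NH4Cl) = 14.01 + 4(1.008) + 35.45 = 53.492 g/mol.
M(H2O) = 2(1.008) + 16.00 = 18.016 g/mol.
n(NH4Cl) = 366.003 / 53.492 = 6.84219 mol.
Step 1 (NH4Cl:NH3 = 1:1): theoretical n(NH3) = 6.84219 mol; at 84.79% yield, n(NH3) = 5.80150 mol.
Step 2 (NH3:H2O = 4:6): theoretical n(H2O) = 8.70224 mol, so theoretical mass = 8.70224 × 18.016 = 156.780 g.
At 71.21% yield, actual mass of H2O = 156.780 × 0.7121 = 111.643 g.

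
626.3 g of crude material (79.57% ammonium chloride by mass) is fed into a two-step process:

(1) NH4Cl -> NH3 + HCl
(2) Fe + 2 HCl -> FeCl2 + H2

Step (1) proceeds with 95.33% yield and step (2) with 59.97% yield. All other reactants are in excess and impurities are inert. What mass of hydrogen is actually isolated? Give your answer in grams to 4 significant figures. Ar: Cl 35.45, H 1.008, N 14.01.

5.369 g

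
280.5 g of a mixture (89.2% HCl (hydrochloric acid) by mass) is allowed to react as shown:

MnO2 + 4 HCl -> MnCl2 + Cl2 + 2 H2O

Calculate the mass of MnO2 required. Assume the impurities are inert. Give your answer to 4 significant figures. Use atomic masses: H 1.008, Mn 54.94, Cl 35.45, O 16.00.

149.2 g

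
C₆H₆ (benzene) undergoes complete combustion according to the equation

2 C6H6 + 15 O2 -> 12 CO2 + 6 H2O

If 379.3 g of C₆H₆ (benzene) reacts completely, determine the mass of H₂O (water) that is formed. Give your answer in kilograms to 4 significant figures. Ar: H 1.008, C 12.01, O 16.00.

M(C6H6) = 6(12.01) + 6(1.008) = 78.108 g/mol.
M(H2O) = 2(1.008) + 16.00 = 18.016 g/mol.
n(C6H6) = 379.30 g / 78.108 g/mol = 4.8561 mol.
From the equation the C6H6:H2O mole ratio is 2:6, so n(H2O) = 4.8561 × 6/2 = 14.568 mol.
Mass of H2O = 14.568 mol × 18.016 g/mol = 262.46 g.
Converting to kg: 262.46 g = 0.2625 kg.

0.2625 kg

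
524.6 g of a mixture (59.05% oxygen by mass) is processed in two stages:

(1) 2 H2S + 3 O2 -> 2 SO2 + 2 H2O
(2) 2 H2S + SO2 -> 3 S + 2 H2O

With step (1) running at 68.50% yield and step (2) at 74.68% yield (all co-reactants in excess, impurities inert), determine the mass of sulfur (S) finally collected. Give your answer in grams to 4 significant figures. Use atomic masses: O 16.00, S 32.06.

317.5 g

Pure O2 = 524.6 × 0.5905 = 309.78 g.
M(O2) = 2(16.00) = 32.00 g/mol.
M(S) = 32.06 g/mol.
n(O2) = 309.78 / 32.00 = 9.6805 mol.
Step 1 (O2:SO2 = 3:2): theoretical n(SO2) = 6.4537 mol; at 68.50% yield, n(SO2) = 4.4208 mol.
Step 2 (SO2:S = 1:3): theoretical n(S) = 13.262 mol, so theoretical mass = 13.262 × 32.06 = 425.19 g.
At 74.68% yield, actual mass of S = 425.19 × 0.7468 = 317.53 g.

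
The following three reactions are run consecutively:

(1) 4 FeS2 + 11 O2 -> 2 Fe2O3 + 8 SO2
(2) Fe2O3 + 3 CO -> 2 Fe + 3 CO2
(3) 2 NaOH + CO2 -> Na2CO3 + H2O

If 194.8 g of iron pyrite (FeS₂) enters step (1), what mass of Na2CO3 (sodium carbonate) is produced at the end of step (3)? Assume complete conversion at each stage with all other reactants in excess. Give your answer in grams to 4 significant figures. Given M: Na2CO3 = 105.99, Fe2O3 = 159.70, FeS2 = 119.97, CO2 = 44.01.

258.2 g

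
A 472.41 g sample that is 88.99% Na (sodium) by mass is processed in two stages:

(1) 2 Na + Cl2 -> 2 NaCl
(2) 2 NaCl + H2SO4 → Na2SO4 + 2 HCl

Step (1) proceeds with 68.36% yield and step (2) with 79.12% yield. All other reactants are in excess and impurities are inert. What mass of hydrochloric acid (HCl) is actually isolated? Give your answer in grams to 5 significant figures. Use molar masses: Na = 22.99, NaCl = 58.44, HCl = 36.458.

360.58 g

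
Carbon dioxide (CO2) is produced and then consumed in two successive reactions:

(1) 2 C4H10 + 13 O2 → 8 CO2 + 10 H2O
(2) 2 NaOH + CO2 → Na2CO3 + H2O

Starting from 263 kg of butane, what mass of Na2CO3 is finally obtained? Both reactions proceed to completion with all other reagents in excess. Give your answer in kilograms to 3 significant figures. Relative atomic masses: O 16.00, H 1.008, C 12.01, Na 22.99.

1920 kg

M(C4H10) = 4(12.01) + 10(1.008) = 58.12 g/mol.
M(Na2CO3) = 2(22.99) + 12.01 + 3(16.00) = 105.99 g/mol.
263 kg = 263000 g.
n(C4H10) = 263000 / 58.12 = 4525 mol.
Step 1 gives a 2:8 ratio of C4H10 to CO2, so n(CO2) = 18100 mol.
In step 2 the CO2:Na2CO3 ratio is 1:1, so n(Na2CO3) = 18100 mol.
Mass of Na2CO3 = 18100 × 105.99 = 1.918 × 10^6 g = 1920 kg.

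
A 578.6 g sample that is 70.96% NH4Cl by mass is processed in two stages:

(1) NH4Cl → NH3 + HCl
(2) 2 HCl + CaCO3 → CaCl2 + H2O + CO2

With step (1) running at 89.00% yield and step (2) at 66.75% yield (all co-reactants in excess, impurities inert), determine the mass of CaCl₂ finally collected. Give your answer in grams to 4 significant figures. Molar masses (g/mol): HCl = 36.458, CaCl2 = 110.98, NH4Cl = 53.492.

253.0 g

Pure NH4Cl = 578.6 × 0.7096 = 410.57 g.
n(NH4Cl) = 410.57 / 53.492 = 7.6754 mol.
Step 1 (NH4Cl:HCl = 1:1): theoretical n(HCl) = 7.6754 mol; at 89.00% yield, n(HCl) = 6.8311 mol.
Step 2 (HCl:CaCl2 = 2:1): theoretical n(CaCl2) = 3.4156 mol, so theoretical mass = 3.4156 × 110.98 = 379.06 g.
At 66.75% yield, actual mass of CaCl2 = 379.06 × 0.6675 = 253.02 g.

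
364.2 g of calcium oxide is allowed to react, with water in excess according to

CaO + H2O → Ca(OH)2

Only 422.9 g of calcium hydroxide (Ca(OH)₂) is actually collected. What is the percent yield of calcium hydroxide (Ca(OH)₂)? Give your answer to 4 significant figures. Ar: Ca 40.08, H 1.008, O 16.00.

M(CaO) = 40.08 + 16.00 = 56.08 g/mol.
M(Ca(OH)2) = 40.08 + 2(16.00) + 2(1.008) = 74.096 g/mol.
n(CaO) = 364.20 g / 56.08 g/mol = 6.4943 mol.
From the equation the CaO:Ca(OH)2 mole ratio is 1:1, so n(Ca(OH)2) = 6.4943 × 1/1 = 6.4943 mol.
Mass of Ca(OH)2 = 6.4943 mol × 74.096 g/mol = 481.20 g.
This is the theoretical yield. Percent yield = 422.9 g / 481.20 g × 100% = 87.884%.

87.88 %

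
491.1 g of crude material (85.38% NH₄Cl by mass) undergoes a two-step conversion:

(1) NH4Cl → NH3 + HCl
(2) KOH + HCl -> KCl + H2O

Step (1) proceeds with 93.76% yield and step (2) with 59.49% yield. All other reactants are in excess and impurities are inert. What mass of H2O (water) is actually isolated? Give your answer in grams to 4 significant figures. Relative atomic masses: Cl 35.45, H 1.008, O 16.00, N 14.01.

Pure NH4Cl = 491.1 × 0.8538 = 419.30 g.
M(NH4Cl) = 14.01 + 4(1.008) + 35.45 = 53.492 g/mol.
M(H2O) = 2(1.008) + 16.00 = 18.016 g/mol.
n(NH4Cl) = 419.30 / 53.492 = 7.8386 mol.
Step 1 (NH4Cl:HCl = 1:1): theoretical n(HCl) = 7.8386 mol; at 93.76% yield, n(HCl) = 7.3495 mol.
Step 2 (HCl:H2O = 1:1): theoretical n(H2O) = 7.3495 mol, so theoretical mass = 7.3495 × 18.016 = 132.41 g.
At 59.49% yield, actual mass of H2O = 132.41 × 0.5949 = 78.769 g.

78.77 g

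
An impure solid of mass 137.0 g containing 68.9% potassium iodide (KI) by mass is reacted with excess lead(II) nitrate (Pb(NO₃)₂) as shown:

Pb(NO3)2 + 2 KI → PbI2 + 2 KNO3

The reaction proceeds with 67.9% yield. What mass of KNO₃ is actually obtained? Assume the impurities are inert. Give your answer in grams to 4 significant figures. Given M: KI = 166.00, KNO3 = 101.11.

Pure KI available = 137.0 g × 0.689 = 94.393 g.
n(KI) = 94.393 g / 166.00 g/mol = 0.56863 mol.
From the equation the KI:KNO3 mole ratio is 2:2, so n(KNO3) = 0.56863 × 2/2 = 0.56863 mol.
Mass of KNO3 = 0.56863 mol × 101.11 g/mol = 57.494 g.
Actual mass collected = 57.494 g × 0.679 = 39.039 g.

39.04 g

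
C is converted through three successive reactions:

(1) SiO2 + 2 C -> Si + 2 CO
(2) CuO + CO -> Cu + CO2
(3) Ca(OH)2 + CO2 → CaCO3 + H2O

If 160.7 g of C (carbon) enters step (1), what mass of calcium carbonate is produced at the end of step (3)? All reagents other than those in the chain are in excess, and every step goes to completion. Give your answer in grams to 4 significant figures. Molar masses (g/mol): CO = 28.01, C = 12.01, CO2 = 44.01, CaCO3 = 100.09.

1339 g

n(C) = 160.7 / 12.01 = 13.381 mol.
Reaction (1): C→CO ratio 2:2 ⇒ n(CO) = 13.381 mol.
Reaction (2): CO→CO2 ratio 1:1 ⇒ n(CO2) = 13.381 mol.
Reaction (3): CO2→CaCO3 ratio 1:1 ⇒ n(CaCO3) = 13.381 mol.
Mass of CaCO3 = 13.381 × 100.09 = 1339.3 g.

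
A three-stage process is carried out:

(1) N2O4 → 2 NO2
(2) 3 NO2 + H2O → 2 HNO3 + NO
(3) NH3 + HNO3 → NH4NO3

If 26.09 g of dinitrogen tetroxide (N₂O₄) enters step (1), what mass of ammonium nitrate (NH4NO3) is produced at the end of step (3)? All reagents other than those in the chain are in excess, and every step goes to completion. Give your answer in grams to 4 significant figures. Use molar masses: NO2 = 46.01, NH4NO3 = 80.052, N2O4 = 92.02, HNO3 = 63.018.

30.26 g

n(N2O4) = 26.09 / 92.02 = 0.28353 mol.
Reaction (1): N2O4→NO2 ratio 1:2 ⇒ n(NO2) = 0.56705 mol.
Reaction (2): NO2→HNO3 ratio 3:2 ⇒ n(HNO3) = 0.37803 mol.
Reaction (3): HNO3→NH4NO3 ratio 1:1 ⇒ n(NH4NO3) = 0.37803 mol.
Mass of NH4NO3 = 0.37803 × 80.052 = 30.262 g.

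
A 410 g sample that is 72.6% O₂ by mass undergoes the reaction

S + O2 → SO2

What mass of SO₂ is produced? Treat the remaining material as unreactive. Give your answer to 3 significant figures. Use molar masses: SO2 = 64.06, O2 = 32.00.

Mass of pure O2 = 410 g × 0.726 = 297.7 g.
n(O2) = 297.7 g / 32.00 g/mol = 9.302 mol.
From the equation the O2:SO2 mole ratio is 1:1, so n(SO2) = 9.302 × 1/1 = 9.302 mol.
Mass of SO2 = 9.302 mol × 64.06 g/mol = 595.9 g.

596 g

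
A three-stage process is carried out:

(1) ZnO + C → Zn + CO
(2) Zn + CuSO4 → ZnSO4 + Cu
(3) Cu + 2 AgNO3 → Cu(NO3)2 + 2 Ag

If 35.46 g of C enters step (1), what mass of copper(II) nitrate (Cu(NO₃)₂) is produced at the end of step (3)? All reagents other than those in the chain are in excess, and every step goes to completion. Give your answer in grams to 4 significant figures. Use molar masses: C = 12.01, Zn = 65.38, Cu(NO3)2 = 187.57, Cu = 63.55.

n(C) = 35.46 / 12.01 = 2.9525 mol.
Reaction (1): C→Zn ratio 1:1 ⇒ n(Zn) = 2.9525 mol.
Reaction (2): Zn→Cu ratio 1:1 ⇒ n(Cu) = 2.9525 mol.
Reaction (3): Cu→Cu(NO3)2 ratio 1:1 ⇒ n(Cu(NO3)2) = 2.9525 mol.
Mass of Cu(NO3)2 = 2.9525 × 187.57 = 553.81 g.

553.8 g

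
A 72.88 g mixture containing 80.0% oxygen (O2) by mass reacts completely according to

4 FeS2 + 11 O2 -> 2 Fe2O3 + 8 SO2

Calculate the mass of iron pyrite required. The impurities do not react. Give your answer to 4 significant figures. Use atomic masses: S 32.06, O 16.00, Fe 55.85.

Mass of pure O2 = 72.88 g × 0.800 = 58.304 g.
M(O2) = 2(16.00) = 32.00 g/mol.
M(FeS2) = 55.85 + 2(32.06) = 119.97 g/mol.
n(O2) = 58.304 g / 32.00 g/mol = 1.8220 mol.
From the equation the O2:FeS2 mole ratio is 11:4, so n(FeS2) = 1.8220 × 4/11 = 0.66255 mol.
Mass of FeS2 = 0.66255 mol × 119.97 g/mol = 79.486 g.

79.49 g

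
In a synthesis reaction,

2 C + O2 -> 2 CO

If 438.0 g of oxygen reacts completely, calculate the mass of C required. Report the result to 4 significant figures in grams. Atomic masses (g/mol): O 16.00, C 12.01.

M(O2) = 2(16.00) = 32.00 g/mol.
M(C) = 12.01 g/mol.
n(O2) = 438.00 g / 32.00 g/mol = 13.688 mol.
From the equation the O2:C mole ratio is 1:2, so n(C) = 13.688 × 2/1 = 27.375 mol.
Mass of C = 27.375 mol × 12.01 g/mol = 328.77 g.

328.8 g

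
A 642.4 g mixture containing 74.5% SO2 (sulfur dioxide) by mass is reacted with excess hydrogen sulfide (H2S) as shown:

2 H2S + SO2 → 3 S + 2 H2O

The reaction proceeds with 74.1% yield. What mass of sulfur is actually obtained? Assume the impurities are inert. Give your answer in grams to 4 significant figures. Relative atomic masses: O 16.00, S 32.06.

532.4 g

Pure SO2 available = 642.4 g × 0.745 = 478.59 g.
M(SO2) = 32.06 + 2(16.00) = 64.06 g/mol.
M(S) = 32.06 g/mol.
n(SO2) = 478.59 g / 64.06 g/mol = 7.4709 mol.
From the equation the SO2:S mole ratio is 1:3, so n(S) = 7.4709 × 3/1 = 22.413 mol.
Mass of S = 22.413 mol × 32.06 g/mol = 718.55 g.
Actual mass collected = 718.55 g × 0.741 = 532.45 g.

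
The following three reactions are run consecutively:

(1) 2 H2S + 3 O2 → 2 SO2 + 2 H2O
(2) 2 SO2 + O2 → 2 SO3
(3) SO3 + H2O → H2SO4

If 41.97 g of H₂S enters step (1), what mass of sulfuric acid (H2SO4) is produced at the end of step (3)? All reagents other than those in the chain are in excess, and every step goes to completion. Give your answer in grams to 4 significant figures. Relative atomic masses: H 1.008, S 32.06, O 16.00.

M(H2S) = 2(1.008) + 32.06 = 34.076 g/mol.
M(H2SO4) = 2(1.008) + 32.06 + 4(16.00) = 98.076 g/mol.
n(H2S) = 41.97 / 34.076 = 1.2317 mol.
Reaction (1): H2S→SO2 ratio 2:2 ⇒ n(SO2) = 1.2317 mol.
Reaction (2): SO2→SO3 ratio 2:2 ⇒ n(SO3) = 1.2317 mol.
Reaction (3): SO3→H2SO4 ratio 1:1 ⇒ n(H2SO4) = 1.2317 mol.
Mass of H2SO4 = 1.2317 × 98.076 = 120.80 g.

120.8 g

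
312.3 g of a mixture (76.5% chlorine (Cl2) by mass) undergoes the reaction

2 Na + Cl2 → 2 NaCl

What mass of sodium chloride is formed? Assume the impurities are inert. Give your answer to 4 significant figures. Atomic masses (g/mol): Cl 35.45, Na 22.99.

Mass of pure Cl2 = 312.3 g × 0.765 = 238.91 g.
M(Cl2) = 2(35.45) = 70.90 g/mol.
M(NaCl) = 22.99 + 35.45 = 58.44 g/mol.
n(Cl2) = 238.91 g / 70.90 g/mol = 3.3697 mol.
From the equation the Cl2:NaCl mole ratio is 1:2, so n(NaCl) = 3.3697 × 2/1 = 6.7393 mol.
Mass of NaCl = 6.7393 mol × 58.44 g/mol = 393.85 g.

393.8 g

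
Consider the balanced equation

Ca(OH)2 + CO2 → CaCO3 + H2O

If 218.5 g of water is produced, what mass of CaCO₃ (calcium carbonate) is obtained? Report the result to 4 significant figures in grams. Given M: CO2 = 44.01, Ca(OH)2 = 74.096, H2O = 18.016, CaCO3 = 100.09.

n(H2O) = 218.50 g / 18.016 g/mol = 12.128 mol.
From the equation the H2O:CaCO3 mole ratio is 1:1, so n(CaCO3) = 12.128 × 1/1 = 12.128 mol.
Mass of CaCO3 = 12.128 mol × 100.09 g/mol = 1213.9 g.

1214 g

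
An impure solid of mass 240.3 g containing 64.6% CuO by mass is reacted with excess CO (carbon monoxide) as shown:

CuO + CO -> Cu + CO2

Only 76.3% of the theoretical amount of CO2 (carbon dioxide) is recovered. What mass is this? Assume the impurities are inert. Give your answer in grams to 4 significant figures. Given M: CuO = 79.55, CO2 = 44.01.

Pure CuO available = 240.3 g × 0.646 = 155.23 g.
n(CuO) = 155.23 g / 79.55 g/mol = 1.9514 mol.
From the equation the CuO:CO2 mole ratio is 1:1, so n(CO2) = 1.9514 × 1/1 = 1.9514 mol.
Mass of CO2 = 1.9514 mol × 44.01 g/mol = 85.881 g.
Actual mass collected = 85.881 g × 0.763 = 65.527 g.

65.53 g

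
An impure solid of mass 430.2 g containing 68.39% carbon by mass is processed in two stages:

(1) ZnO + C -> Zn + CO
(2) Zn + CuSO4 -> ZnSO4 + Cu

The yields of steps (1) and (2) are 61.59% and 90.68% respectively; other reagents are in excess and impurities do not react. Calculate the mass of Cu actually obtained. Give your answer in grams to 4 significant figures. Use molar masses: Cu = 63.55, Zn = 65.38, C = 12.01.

Pure C = 430.2 × 0.6839 = 294.21 g.
n(C) = 294.21 / 12.01 = 24.497 mol.
Step 1 (C:Zn = 1:1): theoretical n(Zn) = 24.497 mol; at 61.59% yield, n(Zn) = 15.088 mol.
Step 2 (Zn:Cu = 1:1): theoretical n(Cu) = 15.088 mol, so theoretical mass = 15.088 × 63.55 = 958.84 g.
At 90.68% yield, actual mass of Cu = 958.84 × 0.9068 = 869.48 g.

869.5 g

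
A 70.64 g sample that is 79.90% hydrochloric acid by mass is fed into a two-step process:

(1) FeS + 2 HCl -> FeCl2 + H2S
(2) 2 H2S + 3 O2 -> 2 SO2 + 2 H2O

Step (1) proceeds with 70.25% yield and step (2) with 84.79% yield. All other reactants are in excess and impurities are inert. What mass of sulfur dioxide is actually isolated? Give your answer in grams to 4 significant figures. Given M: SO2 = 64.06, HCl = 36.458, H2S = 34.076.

29.54 g

Pure HCl = 70.64 × 0.7990 = 56.441 g.
n(HCl) = 56.441 / 36.458 = 1.5481 mol.
Step 1 (HCl:H2S = 2:1): theoretical n(H2S) = 0.77406 mol; at 70.25% yield, n(H2S) = 0.54378 mol.
Step 2 (H2S:SO2 = 2:2): theoretical n(SO2) = 0.54378 mol, so theoretical mass = 0.54378 × 64.06 = 34.834 g.
At 84.79% yield, actual mass of SO2 = 34.834 × 0.8479 = 29.536 g.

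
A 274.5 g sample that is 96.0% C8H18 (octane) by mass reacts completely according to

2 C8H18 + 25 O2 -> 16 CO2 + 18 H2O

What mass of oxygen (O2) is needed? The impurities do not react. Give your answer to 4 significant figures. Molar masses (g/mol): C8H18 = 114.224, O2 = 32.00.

Mass of pure C8H18 = 274.5 g × 0.960 = 263.52 g.
n(C8H18) = 263.52 g / 114.224 g/mol = 2.3070 mol.
From the equation the C8H18:O2 mole ratio is 2:25, so n(O2) = 2.3070 × 25/2 = 28.838 mol.
Mass of O2 = 28.838 mol × 32.00 g/mol = 922.82 g.

922.8 g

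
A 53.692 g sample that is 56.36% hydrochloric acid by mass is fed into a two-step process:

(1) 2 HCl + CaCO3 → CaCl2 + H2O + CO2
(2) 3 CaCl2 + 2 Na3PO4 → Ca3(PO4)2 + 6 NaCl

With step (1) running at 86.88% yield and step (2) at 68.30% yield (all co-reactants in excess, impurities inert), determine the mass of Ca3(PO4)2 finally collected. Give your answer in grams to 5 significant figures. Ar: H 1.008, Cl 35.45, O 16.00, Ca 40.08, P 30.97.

25.462 g

Pure HCl = 53.692 × 0.5636 = 30.2608 g.
M(HCl) = 1.008 + 35.45 = 36.458 g/mol.
M(Ca3(PO4)2) = 3(40.08) + 2(30.97) + 8(16.00) = 310.18 g/mol.
n(HCl) = 30.2608 / 36.458 = 0.830018 mol.
Step 1 (HCl:CaCl2 = 2:1): theoretical n(CaCl2) = 0.415009 mol; at 86.88% yield, n(CaCl2) = 0.360560 mol.
Step 2 (CaCl2:Ca3(PO4)2 = 3:1): theoretical n(Ca3(PO4)2) = 0.120187 mol, so theoretical mass = 0.120187 × 310.18 = 37.2795 g.
At 68.30% yield, actual mass of Ca3(PO4)2 = 37.2795 × 0.6830 = 25.4619 g.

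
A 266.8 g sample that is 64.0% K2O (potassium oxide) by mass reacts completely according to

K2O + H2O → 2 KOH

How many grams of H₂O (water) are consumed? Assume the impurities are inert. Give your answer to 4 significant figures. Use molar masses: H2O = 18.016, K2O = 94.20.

Mass of pure K2O = 266.8 g × 0.640 = 170.75 g.
n(K2O) = 170.75 g / 94.20 g/mol = 1.8127 mol.
From the equation the K2O:H2O mole ratio is 1:1, so n(H2O) = 1.8127 × 1/1 = 1.8127 mol.
Mass of H2O = 1.8127 mol × 18.016 g/mol = 32.657 g.

32.66 g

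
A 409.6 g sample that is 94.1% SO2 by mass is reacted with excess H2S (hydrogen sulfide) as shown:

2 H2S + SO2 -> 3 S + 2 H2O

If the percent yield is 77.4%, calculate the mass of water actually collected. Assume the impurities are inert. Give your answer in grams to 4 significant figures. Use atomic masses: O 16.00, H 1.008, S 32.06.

167.8 g

Pure SO2 available = 409.6 g × 0.941 = 385.43 g.
M(SO2) = 32.06 + 2(16.00) = 64.06 g/mol.
M(H2O) = 2(1.008) + 16.00 = 18.016 g/mol.
n(SO2) = 385.43 g / 64.06 g/mol = 6.0168 mol.
From the equation the SO2:H2O mole ratio is 1:2, so n(H2O) = 6.0168 × 2/1 = 12.034 mol.
Mass of H2O = 12.034 mol × 18.016 g/mol = 216.80 g.
Actual mass collected = 216.80 g × 0.774 = 167.80 g.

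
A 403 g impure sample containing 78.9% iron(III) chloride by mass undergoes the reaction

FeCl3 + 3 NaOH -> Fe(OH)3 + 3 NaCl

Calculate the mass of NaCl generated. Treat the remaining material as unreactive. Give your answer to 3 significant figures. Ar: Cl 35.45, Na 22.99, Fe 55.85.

Mass of pure FeCl3 = 403 g × 0.789 = 318.0 g.
M(FeCl3) = 55.85 + 3(35.45) = 162.20 g/mol.
M(NaCl) = 22.99 + 35.45 = 58.44 g/mol.
n(FeCl3) = 318.0 g / 162.20 g/mol = 1.960 mol.
From the equation the FeCl3:NaCl mole ratio is 1:3, so n(NaCl) = 1.960 × 3/1 = 5.881 mol.
Mass of NaCl = 5.881 mol × 58.44 g/mol = 343.7 g.

344 g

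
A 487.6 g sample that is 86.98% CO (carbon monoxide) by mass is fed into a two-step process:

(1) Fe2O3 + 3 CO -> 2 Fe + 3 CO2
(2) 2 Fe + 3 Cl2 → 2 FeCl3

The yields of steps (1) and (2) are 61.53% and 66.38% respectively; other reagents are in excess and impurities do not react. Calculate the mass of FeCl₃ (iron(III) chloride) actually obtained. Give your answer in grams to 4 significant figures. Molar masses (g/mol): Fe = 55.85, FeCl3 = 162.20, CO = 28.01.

668.7 g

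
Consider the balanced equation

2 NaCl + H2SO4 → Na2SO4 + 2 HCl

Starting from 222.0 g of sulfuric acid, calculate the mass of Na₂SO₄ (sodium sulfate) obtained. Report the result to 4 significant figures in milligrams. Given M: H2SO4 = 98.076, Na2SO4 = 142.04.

n(H2SO4) = 222.00 g / 98.076 g/mol = 2.2636 mol.
From the equation the H2SO4:Na2SO4 mole ratio is 1:1, so n(Na2SO4) = 2.2636 × 1/1 = 2.2636 mol.
Mass of Na2SO4 = 2.2636 mol × 142.04 g/mol = 321.51 g.
Converting to mg: 321.51 g = 321500 mg.

321500 mg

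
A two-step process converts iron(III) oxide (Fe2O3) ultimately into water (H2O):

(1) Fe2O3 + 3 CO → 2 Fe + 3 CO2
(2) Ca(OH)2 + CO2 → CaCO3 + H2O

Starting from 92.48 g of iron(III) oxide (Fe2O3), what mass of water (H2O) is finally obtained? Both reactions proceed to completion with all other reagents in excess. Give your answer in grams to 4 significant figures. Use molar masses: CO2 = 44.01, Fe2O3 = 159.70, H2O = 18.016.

n(Fe2O3) = 92.480 / 159.70 = 0.57909 mol.
Step 1 gives a 1:3 ratio of Fe2O3 to CO2, so n(CO2) = 1.7373 mol.
In step 2 the CO2:H2O ratio is 1:1, so n(H2O) = 1.7373 mol.
Mass of H2O = 1.7373 × 18.016 = 31.298 g.

31.30 g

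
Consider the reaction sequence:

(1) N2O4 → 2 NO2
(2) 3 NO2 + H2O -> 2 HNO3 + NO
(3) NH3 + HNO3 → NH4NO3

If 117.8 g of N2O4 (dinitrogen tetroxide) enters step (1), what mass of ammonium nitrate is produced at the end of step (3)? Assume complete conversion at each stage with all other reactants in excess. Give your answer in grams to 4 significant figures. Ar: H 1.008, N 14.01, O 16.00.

M(N2O4) = 2(14.01) + 4(16.00) = 92.02 g/mol.
M(NH4NO3) = 2(14.01) + 4(1.008) + 3(16.00) = 80.052 g/mol.
n(N2O4) = 117.8 / 92.02 = 1.2802 mol.
Reaction (1): N2O4→NO2 ratio 1:2 ⇒ n(NO2) = 2.5603 mol.
Reaction (2): NO2→HNO3 ratio 3:2 ⇒ n(HNO3) = 1.7069 mol.
Reaction (3): HNO3→NH4NO3 ratio 1:1 ⇒ n(NH4NO3) = 1.7069 mol.
Mass of NH4NO3 = 1.7069 × 80.052 = 136.64 g.

136.6 g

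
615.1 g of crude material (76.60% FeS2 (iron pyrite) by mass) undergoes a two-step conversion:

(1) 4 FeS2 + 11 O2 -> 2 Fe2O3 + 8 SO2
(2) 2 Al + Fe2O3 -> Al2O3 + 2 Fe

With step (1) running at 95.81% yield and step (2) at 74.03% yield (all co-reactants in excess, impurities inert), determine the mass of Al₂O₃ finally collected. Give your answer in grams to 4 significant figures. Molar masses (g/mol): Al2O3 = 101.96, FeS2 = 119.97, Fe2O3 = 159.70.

Pure FeS2 = 615.1 × 0.7660 = 471.17 g.
n(FeS2) = 471.17 / 119.97 = 3.9274 mol.
Step 1 (FeS2:Fe2O3 = 4:2): theoretical n(Fe2O3) = 1.9637 mol; at 95.81% yield, n(Fe2O3) = 1.8814 mol.
Step 2 (Fe2O3:Al2O3 = 1:1): theoretical n(Al2O3) = 1.8814 mol, so theoretical mass = 1.8814 × 101.96 = 191.83 g.
At 74.03% yield, actual mass of Al2O3 = 191.83 × 0.7403 = 142.01 g.

142.0 g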